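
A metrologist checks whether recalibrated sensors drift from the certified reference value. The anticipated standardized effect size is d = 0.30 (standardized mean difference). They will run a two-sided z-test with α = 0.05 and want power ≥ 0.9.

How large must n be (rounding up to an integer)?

n = 117

For power 0.9 need Φ(δ − z_{0.025}) = 0.9, so δ = z_{0.025} + z_{0.10} = 1.960 + 1.282 = 3.242.
(The Φ(−δ − z_{α/2}) term is vanishingly small for δ > 0 and is dropped in the standard sample-size formula.)
δ = d·√n ⇒ n = (δ/d)² = (3.242 / 0.30)² = 116.75.
Round up to the next whole unit.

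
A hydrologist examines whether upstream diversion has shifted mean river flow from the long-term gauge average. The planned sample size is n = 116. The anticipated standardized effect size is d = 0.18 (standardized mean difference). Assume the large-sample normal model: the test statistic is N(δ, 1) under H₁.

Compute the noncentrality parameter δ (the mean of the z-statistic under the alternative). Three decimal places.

δ ≈ 1.939

The noncentrality parameter scales effect size by the design's sample-size factor: δ = d·√n = 0.18 × √116 = 1.9387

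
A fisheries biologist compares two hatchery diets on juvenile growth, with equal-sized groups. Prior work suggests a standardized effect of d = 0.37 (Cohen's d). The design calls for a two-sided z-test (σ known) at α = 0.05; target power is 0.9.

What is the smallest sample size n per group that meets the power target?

n = 154 per group

For power 0.9 need Φ(δ − z_{0.025}) = 0.9, so δ = z_{0.025} + z_{0.10} = 1.960 + 1.282 = 3.242.
(The Φ(−δ − z_{α/2}) term is vanishingly small for δ > 0 and is dropped in the standard sample-size formula.)
δ = d·√(n/2) ⇒ n = 2(δ/d)² = 2 × (3.242 / 0.37)² = 153.51.
Rounding up, n = 154 per group.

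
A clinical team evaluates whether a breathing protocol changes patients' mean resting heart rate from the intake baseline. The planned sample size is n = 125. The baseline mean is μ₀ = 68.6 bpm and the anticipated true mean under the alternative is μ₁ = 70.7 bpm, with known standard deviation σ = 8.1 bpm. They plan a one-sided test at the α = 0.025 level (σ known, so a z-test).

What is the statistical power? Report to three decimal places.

Standardized effect: d = |μ₁ − μ₀| / σ = |70.7 − 68.6| / 8.1 = 0.2593
Noncentrality parameter: δ = d·√n = 0.2593 × √125 = 2.8986
One-sided α = 0.025 → critical value z_{0.025} = 1.960.
Power = P(Z > 1.960 − δ) = Φ(0.939) = 0.8260.

Power ≈ 0.826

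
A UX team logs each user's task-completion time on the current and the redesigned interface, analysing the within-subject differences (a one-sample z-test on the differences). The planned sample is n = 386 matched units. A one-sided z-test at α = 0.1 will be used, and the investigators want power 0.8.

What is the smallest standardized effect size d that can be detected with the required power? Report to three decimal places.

Required noncentrality: δ = z_{0.1} + z_{0.20} = 1.282 + 0.842 = 2.123.
δ = d·√n ⇒ d = δ/√n = 2.123/√386 = 0.1081.

d ≈ 0.108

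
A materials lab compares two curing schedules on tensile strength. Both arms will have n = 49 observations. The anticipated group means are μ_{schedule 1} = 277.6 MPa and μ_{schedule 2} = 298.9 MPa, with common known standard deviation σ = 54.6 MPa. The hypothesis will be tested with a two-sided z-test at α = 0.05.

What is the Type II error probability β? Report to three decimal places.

Standardized effect: d = |μ_{schedule 1} − μ_{schedule 2}| / σ = |277.6 − 298.9| / 54.6 = 0.3901
Noncentrality parameter: λ = d·√(n/2) = 0.3901 × √(49/2) = 1.9309
Two-sided α = 0.05 → critical value z_{0.025} = 1.960.
Power = Φ(λ − 1.960) + Φ(−λ − 1.960) = Φ(-0.029) + Φ(-3.891) = 0.4884 + 0.0000 = 0.4885.
Type II error: β = 1 − power = 1 − 0.4885 = 0.5115.

β ≈ 0.512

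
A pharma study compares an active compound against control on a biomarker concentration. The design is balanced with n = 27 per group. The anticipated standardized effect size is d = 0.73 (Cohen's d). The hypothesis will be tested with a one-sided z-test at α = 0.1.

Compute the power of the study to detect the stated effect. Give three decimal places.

Noncentrality parameter: δ = d·√(n/2) = 0.73 × √(27/2) = 2.6822
Critical value for a one-sided test at α = 0.1: z_α = 1.282.
Power = P(Z > 1.282 − δ) = Φ(1.401) = 0.9193.

Power ≈ 0.919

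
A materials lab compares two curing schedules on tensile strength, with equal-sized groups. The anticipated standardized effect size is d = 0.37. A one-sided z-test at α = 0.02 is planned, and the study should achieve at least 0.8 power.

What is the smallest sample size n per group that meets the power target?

For power 0.8 need Φ(δ − z_{0.02}) = 0.8, so δ = z_{0.02} + z_{0.20} = 2.054 + 0.842 = 2.895.
δ = d·√(n/2) ⇒ n = 2(δ/d)² = 2 × (2.895 / 0.37)² = 122.47.
Rounding up, n = 123 per group.

n = 123 per group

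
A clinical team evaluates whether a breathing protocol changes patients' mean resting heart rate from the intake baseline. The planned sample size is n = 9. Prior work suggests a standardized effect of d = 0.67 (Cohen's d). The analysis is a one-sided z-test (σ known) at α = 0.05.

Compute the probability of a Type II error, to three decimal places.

Noncentrality parameter: δ = d·√n = 0.67 × √9 = 2.0100
One-sided α = 0.05 → critical value z_{0.05} = 1.645.
Power = P(Z > 1.645 − δ) = Φ(0.365) = 0.6425.
Type II error: β = 1 − power = 1 − 0.6425 = 0.3575.

β ≈ 0.358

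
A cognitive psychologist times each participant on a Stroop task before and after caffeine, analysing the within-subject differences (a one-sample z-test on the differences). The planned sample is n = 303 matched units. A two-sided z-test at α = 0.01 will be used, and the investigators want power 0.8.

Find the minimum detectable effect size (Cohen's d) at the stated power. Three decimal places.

Need Φ(δ − 2.576) = 0.8, so δ = 2.576 + 0.842 = 3.417.
(The second rejection-region term Φ(−δ − z_{α/2}) is negligible and dropped.)
δ = d·√n ⇒ d = δ/√n = 3.417/√303 = 0.1963.

d ≈ 0.196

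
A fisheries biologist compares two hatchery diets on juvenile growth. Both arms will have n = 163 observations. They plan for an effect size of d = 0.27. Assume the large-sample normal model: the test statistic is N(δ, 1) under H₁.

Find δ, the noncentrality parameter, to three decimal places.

δ = d·√(n/2) = 0.27 × √(163/2) = 2.4375

δ ≈ 2.437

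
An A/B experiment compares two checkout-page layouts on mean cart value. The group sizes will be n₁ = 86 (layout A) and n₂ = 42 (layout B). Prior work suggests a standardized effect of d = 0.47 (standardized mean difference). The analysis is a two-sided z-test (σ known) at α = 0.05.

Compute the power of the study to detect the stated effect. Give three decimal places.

Noncentrality parameter: δ = d / √(1/n₁ + 1/n₂) = 0.47 / √(1/86 + 1/42) = 2.4967
Critical value for a two-sided test at α = 0.05: z_{α/2} = 1.960.
Power = Φ(δ − 1.960) + Φ(−δ − 1.960) = Φ(0.537) + Φ(-4.457) = 0.7043 + 0.0000 = 0.7043.

Power ≈ 0.704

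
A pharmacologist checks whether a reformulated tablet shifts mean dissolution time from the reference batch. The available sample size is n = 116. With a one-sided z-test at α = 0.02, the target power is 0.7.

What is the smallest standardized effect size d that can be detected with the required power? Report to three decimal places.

Need Φ(δ − 2.054) = 0.7, so δ = 2.054 + 0.524 = 2.578.
δ = d·√n ⇒ d = δ/√n = 2.578/√116 = 0.2394.

d ≈ 0.239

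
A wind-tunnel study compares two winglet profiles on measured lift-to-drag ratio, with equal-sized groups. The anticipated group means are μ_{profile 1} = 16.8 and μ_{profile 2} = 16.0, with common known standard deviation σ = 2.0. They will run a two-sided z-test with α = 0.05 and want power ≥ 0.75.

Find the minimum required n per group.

Standardized effect: d = |μ_{profile 1} − μ_{profile 2}| / σ = |16.8 − 16.0| / 2.0 = 0.4000
Set Φ(δ − 1.960) = 0.75; then δ − 1.960 = Φ⁻¹(0.75) = 0.674, giving δ = 2.634.
(The Φ(−δ − z_{α/2}) term is vanishingly small for δ > 0 and is dropped in the standard sample-size formula.)
δ = d·√(n/2) ⇒ n = 2(δ/d)² = 2 × (2.634 / 0.4000)² = 86.75.
Round up to the next whole unit.

n = 87 per group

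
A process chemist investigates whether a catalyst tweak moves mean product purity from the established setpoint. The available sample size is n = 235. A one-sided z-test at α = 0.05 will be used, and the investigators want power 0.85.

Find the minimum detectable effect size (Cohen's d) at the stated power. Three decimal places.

Need Φ(δ − 1.645) = 0.85, so δ = 1.645 + 1.036 = 2.681.
δ = d·√n ⇒ d = δ/√n = 2.681/√235 = 0.1749.

d ≈ 0.175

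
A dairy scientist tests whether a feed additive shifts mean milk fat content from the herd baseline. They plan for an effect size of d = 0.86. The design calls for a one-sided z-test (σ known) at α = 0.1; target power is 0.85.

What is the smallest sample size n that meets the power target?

Set Φ(δ − 1.282) = 0.85; then δ − 1.282 = Φ⁻¹(0.85) = 1.036, giving δ = 2.318.
δ = d·√n ⇒ n = (δ/d)² = (2.318 / 0.86)² = 7.26.
Rounding up, n = 8.

n = 8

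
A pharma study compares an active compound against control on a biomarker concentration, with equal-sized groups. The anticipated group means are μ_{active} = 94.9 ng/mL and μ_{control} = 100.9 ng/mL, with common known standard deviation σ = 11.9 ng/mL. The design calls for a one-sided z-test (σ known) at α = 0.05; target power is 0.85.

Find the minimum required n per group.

Standardized effect: d = |μ_{active} − μ_{control}| / σ = |94.9 − 100.9| / 11.9 = 0.5042
Set Φ(δ − 1.645) = 0.85; then δ − 1.645 = Φ⁻¹(0.85) = 1.036, giving δ = 2.681.
δ = d·√(n/2) ⇒ n = 2(δ/d)² = 2 × (2.681 / 0.5042)² = 56.56.
Round up to the next whole unit.

n = 57 per group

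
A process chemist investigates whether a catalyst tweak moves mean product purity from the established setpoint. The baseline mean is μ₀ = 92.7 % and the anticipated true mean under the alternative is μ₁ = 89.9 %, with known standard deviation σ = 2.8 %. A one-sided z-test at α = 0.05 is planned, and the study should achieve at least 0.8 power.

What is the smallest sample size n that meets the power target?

n = 7

Standardized effect: d = |μ₁ − μ₀| / σ = |89.9 − 92.7| / 2.8 = 1.0000
For power 0.8 need Φ(δ − z_{0.05}) = 0.8, so δ = z_{0.05} + z_{0.20} = 1.645 + 0.842 = 2.486.
δ = d·√n ⇒ n = (δ/d)² = (2.486 / 1.0000)² = 6.18.
Round up to the next whole unit.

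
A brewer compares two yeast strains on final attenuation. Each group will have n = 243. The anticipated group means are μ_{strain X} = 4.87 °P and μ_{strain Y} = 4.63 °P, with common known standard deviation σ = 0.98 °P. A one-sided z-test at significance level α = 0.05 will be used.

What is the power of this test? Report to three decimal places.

Standardized effect: d = |μ_{strain X} − μ_{strain Y}| / σ = |4.87 − 4.63| / 0.98 = 0.2449
Noncentrality parameter: δ = d·√(n/2) = 0.2449 × √(243/2) = 2.6994
Critical value for a one-sided test at α = 0.05: z_α = 1.645.
Power = Φ(δ − 1.645) = Φ(1.055) = 0.8542.

Power ≈ 0.854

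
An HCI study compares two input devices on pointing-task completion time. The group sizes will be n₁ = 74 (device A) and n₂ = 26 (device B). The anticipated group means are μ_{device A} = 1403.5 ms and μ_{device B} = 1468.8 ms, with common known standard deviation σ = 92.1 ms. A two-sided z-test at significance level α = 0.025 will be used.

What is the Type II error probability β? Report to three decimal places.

β ≈ 0.193

Standardized effect: d = |μ_{device A} − μ_{device B}| / σ = |1403.5 − 1468.8| / 92.1 = 0.7090
Noncentrality parameter: δ = d / √(1/n₁ + 1/n₂) = 0.7090 / √(1/74 + 1/26) = 3.1100
Critical value for a two-sided test at α = 0.025: z_{α/2} = 2.241.
Power = Φ(δ − 2.241) + Φ(−δ − 2.241) = Φ(0.869) + Φ(-5.351) = 0.8075 + 0.0000 = 0.8075.
Type II error: β = 1 − power = 1 − 0.8075 = 0.1925.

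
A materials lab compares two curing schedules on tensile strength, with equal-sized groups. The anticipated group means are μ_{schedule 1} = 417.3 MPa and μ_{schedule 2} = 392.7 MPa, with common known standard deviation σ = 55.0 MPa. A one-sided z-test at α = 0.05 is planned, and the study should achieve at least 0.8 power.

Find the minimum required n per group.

Standardized effect: d = |μ_{schedule 1} − μ_{schedule 2}| / σ = |417.3 − 392.7| / 55.0 = 0.4473
For power 0.8 need Φ(δ − z_{0.05}) = 0.8, so δ = z_{0.05} + z_{0.20} = 1.645 + 0.842 = 2.486.
δ = d·√(n/2) ⇒ n = 2(δ/d)² = 2 × (2.486 / 0.4473)² = 61.81.
Rounding up, n = 62 per group.

n = 62 per group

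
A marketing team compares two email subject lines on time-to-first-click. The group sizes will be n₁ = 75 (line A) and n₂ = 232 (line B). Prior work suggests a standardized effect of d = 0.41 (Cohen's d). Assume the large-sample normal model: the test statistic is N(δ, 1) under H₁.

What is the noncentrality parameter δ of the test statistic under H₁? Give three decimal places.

δ ≈ 3.087

The noncentrality parameter scales effect size by the design's sample-size factor: δ = d / √(1/n₁ + 1/n₂) = 0.41 / √(1/75 + 1/232) = 3.0867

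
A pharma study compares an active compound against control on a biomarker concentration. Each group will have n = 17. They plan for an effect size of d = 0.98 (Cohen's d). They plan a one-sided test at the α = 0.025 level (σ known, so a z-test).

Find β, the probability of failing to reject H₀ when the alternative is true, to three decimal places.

β ≈ 0.185

Noncentrality parameter: λ = d·√(n/2) = 0.98 × √(17/2) = 2.8572
One-sided α = 0.025 → critical value z_{0.025} = 1.960.
Power = P(Z > 1.960 − λ) = Φ(0.897) = 0.8152.
Type II error: β = 1 − power = 1 − 0.8152 = 0.1848.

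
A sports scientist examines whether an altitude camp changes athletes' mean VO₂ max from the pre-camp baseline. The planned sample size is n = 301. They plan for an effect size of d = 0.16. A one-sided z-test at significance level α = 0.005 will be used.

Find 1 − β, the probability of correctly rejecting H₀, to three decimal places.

Power ≈ 0.579

Noncentrality parameter: δ = d·√n = 0.16 × √301 = 2.7759
Critical value for a one-sided test at α = 0.005: z_α = 2.576.
Power = Φ(δ − 2.576) = Φ(0.200) = 0.5793.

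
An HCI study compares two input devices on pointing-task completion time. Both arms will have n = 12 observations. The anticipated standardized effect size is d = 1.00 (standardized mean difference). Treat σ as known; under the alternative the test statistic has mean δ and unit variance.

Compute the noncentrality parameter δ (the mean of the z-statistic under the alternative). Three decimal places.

δ ≈ 2.449

The noncentrality parameter scales effect size by the design's sample-size factor: δ = d·√(n/2) = 1.00 × √(12/2) = 2.4495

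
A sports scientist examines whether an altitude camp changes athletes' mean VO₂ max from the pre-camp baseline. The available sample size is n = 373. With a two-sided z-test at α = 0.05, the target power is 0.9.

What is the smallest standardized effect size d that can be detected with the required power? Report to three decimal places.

d ≈ 0.168

Need Φ(δ − 1.960) = 0.9, so δ = 1.960 + 1.282 = 3.242.
(The second rejection-region term Φ(−δ − z_{α/2}) is negligible and dropped.)
δ = d·√n ⇒ d = δ/√n = 3.242/√373 = 0.1678.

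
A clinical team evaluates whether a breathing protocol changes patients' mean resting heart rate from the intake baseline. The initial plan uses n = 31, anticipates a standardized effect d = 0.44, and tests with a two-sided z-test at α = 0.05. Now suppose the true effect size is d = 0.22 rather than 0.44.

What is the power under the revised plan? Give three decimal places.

Power ≈ 0.232

With d = 0.22: δ = d·√n = 0.22 × √31 = 1.2249. Critical value z_{0.025} = 1.960.
Revised power = Φ(δ − 1.960) + Φ(−δ − 1.960) = Φ(-0.735) + Φ(-3.185) = 0.2312 + 0.0007 = 0.2319.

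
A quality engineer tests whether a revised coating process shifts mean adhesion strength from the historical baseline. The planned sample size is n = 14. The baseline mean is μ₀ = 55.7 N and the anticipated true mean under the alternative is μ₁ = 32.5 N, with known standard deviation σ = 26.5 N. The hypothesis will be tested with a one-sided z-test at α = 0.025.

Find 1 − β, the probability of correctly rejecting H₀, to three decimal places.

Power ≈ 0.906

Standardized effect: d = |μ₁ − μ₀| / σ = |32.5 − 55.7| / 26.5 = 0.8755
Noncentrality parameter: δ = d·√n = 0.8755 × √14 = 3.2757
Critical value for a one-sided test at α = 0.025: z_α = 1.960.
Power = P(Z > 1.960 − δ) = Φ(1.316) = 0.9059.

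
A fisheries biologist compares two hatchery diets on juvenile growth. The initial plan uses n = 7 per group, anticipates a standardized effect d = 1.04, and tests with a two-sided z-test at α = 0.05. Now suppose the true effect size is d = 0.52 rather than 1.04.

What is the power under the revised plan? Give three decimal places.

With d = 0.52: δ = d·√(n/2) = 0.52 × √(7/2) = 0.9728. Critical value z_{0.025} = 1.960.
Revised power = Φ(δ − 1.960) + Φ(−δ − 1.960) = Φ(-0.987) + Φ(-2.933) = 0.1618 + 0.0017 = 0.1635.

Power ≈ 0.163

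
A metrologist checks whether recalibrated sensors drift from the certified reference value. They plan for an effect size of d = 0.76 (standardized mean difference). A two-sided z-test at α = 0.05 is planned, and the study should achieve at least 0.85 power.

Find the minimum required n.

n = 16

Set Φ(δ − 1.960) = 0.85; then δ − 1.960 = Φ⁻¹(0.85) = 1.036, giving δ = 2.996.
(The Φ(−δ − z_{α/2}) term is vanishingly small for δ > 0 and is dropped in the standard sample-size formula.)
δ = d·√n ⇒ n = (δ/d)² = (2.996 / 0.76)² = 15.54.
Round up to the next whole unit.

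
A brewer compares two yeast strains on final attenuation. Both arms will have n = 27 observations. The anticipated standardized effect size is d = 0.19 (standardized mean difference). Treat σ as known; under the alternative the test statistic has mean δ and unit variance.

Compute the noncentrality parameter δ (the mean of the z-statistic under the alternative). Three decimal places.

δ ≈ 0.698

δ = d·√(n/2) = 0.19 × √(27/2) = 0.6981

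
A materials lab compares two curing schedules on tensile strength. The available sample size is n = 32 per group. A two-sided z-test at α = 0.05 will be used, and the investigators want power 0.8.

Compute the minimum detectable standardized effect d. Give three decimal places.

d ≈ 0.700

Need Φ(δ − 1.960) = 0.8, so δ = 1.960 + 0.842 = 2.802.
(The second rejection-region term Φ(−δ − z_{α/2}) is negligible and dropped.)
δ = d·√(n/2) ⇒ d = δ/√(n/2) = 2.802/√(32/2) = 0.7004.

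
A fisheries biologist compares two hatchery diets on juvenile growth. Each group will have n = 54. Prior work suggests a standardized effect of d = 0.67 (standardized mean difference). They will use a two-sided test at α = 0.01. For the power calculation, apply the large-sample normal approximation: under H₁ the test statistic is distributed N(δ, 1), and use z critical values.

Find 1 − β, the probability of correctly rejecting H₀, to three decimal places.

Power ≈ 0.817

Noncentrality parameter: δ = d·√(n/2) = 0.67 × √(54/2) = 3.4814
Critical value for a two-sided test at α = 0.01: z_{α/2} = 2.576.
Power = Φ(δ − 2.576) + Φ(−δ − 2.576) = Φ(0.906) + Φ(-6.057) = 0.8174 + 0.0000 = 0.8174.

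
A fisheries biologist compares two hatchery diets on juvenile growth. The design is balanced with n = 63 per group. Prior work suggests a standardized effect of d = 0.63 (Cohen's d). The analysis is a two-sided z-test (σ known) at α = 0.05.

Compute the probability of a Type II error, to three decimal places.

β ≈ 0.058

Noncentrality parameter: λ = d·√(n/2) = 0.63 × √(63/2) = 3.5359
Critical value for a two-sided test at α = 0.05: z_{α/2} = 1.960.
Power = Φ(λ − 1.960) + Φ(−λ − 1.960) = Φ(1.576) + Φ(-5.496) = 0.9425 + 0.0000 = 0.9425.
Type II error: β = 1 − power = 1 − 0.9425 = 0.0575.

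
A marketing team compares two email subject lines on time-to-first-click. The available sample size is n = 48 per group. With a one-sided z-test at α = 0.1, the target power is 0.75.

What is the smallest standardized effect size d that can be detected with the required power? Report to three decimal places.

Need Φ(δ − 1.282) = 0.75, so δ = 1.282 + 0.674 = 1.956.
δ = d·√(n/2) ⇒ d = δ/√(n/2) = 1.956/√(48/2) = 0.3993.

d ≈ 0.399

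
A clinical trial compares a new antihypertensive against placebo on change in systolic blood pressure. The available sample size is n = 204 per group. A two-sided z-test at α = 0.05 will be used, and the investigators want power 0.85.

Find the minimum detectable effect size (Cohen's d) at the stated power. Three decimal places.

Need Φ(δ − 1.960) = 0.85, so δ = 1.960 + 1.036 = 2.996.
(The second rejection-region term Φ(−δ − z_{α/2}) is negligible and dropped.)
δ = d·√(n/2) ⇒ d = δ/√(n/2) = 2.996/√(204/2) = 0.2967.

d ≈ 0.297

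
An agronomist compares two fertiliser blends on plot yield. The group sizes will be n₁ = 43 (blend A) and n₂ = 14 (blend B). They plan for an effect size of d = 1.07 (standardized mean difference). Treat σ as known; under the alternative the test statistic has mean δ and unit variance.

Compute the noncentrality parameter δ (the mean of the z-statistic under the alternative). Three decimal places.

δ = d / √(1/n₁ + 1/n₂) = 1.07 / √(1/43 + 1/14) = 3.4773

δ ≈ 3.477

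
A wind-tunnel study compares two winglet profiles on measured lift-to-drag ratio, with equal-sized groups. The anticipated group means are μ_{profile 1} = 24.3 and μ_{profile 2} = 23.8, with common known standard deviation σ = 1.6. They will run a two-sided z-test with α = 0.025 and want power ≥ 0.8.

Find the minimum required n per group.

Standardized effect: d = |μ_{profile 1} − μ_{profile 2}| / σ = |24.3 − 23.8| / 1.6 = 0.3125
For power 0.8 need Φ(δ − z_{0.0125}) = 0.8, so δ = z_{0.0125} + z_{0.20} = 2.241 + 0.842 = 3.083.
(For δ > 0 the lower-tail rejection region contributes negligibly to power, so the one-term inversion is standard.)
δ = d·√(n/2) ⇒ n = 2(δ/d)² = 2 × (3.083 / 0.3125)² = 194.66.
Rounding up, n = 195 per group.

n = 195 per group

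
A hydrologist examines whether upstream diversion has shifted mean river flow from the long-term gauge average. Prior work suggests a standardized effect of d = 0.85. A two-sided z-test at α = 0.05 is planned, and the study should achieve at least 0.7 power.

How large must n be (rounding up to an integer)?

n = 9

Set Φ(δ − 1.960) = 0.7; then δ − 1.960 = Φ⁻¹(0.7) = 0.524, giving δ = 2.484.
(The Φ(−δ − z_{α/2}) term is vanishingly small for δ > 0 and is dropped in the standard sample-size formula.)
δ = d·√n ⇒ n = (δ/d)² = (2.484 / 0.85)² = 8.54.
Rounding up, n = 9.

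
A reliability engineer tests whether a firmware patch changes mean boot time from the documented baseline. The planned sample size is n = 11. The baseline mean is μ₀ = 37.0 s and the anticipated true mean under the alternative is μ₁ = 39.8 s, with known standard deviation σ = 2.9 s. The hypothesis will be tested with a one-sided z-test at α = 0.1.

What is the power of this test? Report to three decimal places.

Power ≈ 0.973

Standardized effect: d = |μ₁ − μ₀| / σ = |39.8 − 37.0| / 2.9 = 0.9655
Noncentrality parameter: δ = d·√n = 0.9655 × √11 = 3.2023
One-sided α = 0.1 → critical value z_{0.1} = 1.282.
Power = Φ(δ − 1.282) = Φ(1.921) = 0.9726.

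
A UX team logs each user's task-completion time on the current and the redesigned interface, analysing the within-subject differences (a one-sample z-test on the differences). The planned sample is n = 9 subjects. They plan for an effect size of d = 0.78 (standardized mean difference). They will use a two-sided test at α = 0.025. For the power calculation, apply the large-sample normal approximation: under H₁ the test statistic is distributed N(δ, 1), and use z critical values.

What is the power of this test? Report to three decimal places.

Power ≈ 0.539

Noncentrality parameter: δ = d·√n = 0.78 × √9 = 2.3400
Critical value for a two-sided test at α = 0.025: z_{α/2} = 2.241.
Power = Φ(δ − 2.241) + Φ(−δ − 2.241) = Φ(0.099) + Φ(-4.581) = 0.5393 + 0.0000 = 0.5393.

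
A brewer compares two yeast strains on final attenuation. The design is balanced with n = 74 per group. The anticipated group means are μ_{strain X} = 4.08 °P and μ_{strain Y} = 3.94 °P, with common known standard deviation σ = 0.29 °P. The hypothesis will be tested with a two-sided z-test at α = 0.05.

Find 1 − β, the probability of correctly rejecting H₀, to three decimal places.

Standardized effect: d = |μ_{strain X} − μ_{strain Y}| / σ = |4.08 − 3.94| / 0.29 = 0.4828
Noncentrality parameter: δ = d·√(n/2) = 0.4828 × √(74/2) = 2.9365
Two-sided α = 0.05 → critical value z_{0.025} = 1.960.
Power = Φ(δ − 1.960) + Φ(−δ − 1.960) = Φ(0.977) + Φ(-4.896) = 0.8356 + 0.0000 = 0.8356.

Power ≈ 0.836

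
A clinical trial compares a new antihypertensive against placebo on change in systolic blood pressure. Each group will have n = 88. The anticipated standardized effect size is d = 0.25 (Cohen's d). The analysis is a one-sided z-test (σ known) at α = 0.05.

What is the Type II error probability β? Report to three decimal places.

Noncentrality parameter: δ = d·√(n/2) = 0.25 × √(88/2) = 1.6583
Critical value for a one-sided test at α = 0.05: z_α = 1.645.
Power = Φ(δ − 1.645) = Φ(0.013) = 0.5054.
Type II error: β = 1 − power = 1 − 0.5054 = 0.4946.

β ≈ 0.495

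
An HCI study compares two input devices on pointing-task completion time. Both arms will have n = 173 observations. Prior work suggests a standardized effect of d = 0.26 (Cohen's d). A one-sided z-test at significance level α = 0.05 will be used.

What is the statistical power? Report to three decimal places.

Power ≈ 0.780

Noncentrality parameter: δ = d·√(n/2) = 0.26 × √(173/2) = 2.4181
Critical value for a one-sided test at α = 0.05: z_α = 1.645.
Power = P(Z > 1.645 − δ) = Φ(0.773) = 0.7803.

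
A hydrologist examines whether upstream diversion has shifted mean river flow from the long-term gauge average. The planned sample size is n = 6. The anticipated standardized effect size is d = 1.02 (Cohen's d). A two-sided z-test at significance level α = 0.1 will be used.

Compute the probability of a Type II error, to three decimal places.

β ≈ 0.197

Noncentrality parameter: δ = d·√n = 1.02 × √6 = 2.4985
Two-sided α = 0.1 → critical value z_{0.05} = 1.645.
Power = Φ(δ − 1.645) + Φ(−δ − 1.645) = Φ(0.854) + Φ(-4.143) = 0.8033 + 0.0000 = 0.8034.
Type II error: β = 1 − power = 1 − 0.8034 = 0.1966.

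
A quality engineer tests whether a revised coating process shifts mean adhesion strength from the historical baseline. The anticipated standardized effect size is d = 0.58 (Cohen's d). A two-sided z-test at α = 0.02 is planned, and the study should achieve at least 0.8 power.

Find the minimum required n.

n = 30

Set Φ(δ − 2.326) = 0.8; then δ − 2.326 = Φ⁻¹(0.8) = 0.842, giving δ = 3.168.
(The Φ(−δ − z_{α/2}) term is vanishingly small for δ > 0 and is dropped in the standard sample-size formula.)
δ = d·√n ⇒ n = (δ/d)² = (3.168 / 0.58)² = 29.83.
Round up to the next whole unit.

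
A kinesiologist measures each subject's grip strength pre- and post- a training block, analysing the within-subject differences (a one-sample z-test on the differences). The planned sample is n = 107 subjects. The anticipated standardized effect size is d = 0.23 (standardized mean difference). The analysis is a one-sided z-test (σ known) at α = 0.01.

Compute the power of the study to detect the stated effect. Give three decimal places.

Noncentrality parameter: δ = d·√n = 0.23 × √107 = 2.3791
Critical value for a one-sided test at α = 0.01: z_α = 2.326.
Power = Φ(δ − 2.326) = Φ(0.053) = 0.5211.

Power ≈ 0.521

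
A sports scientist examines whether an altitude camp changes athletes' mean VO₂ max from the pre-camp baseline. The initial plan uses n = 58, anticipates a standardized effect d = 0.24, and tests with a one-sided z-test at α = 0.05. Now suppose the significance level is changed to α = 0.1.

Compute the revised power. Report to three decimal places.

Power ≈ 0.708

δ = d·√n = 0.24 × √58 = 1.8278 (unchanged). New critical value: z_{0.1} = 1.282.
Revised power = Φ(δ − 1.282) = Φ(0.546) = 0.7075.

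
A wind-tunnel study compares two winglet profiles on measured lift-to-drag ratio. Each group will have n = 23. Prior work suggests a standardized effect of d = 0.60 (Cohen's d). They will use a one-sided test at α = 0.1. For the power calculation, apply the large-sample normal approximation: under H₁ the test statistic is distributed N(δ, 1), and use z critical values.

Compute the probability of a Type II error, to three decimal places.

β ≈ 0.226

Noncentrality parameter: δ = d·√(n/2) = 0.60 × √(23/2) = 2.0347
Critical value for a one-sided test at α = 0.1: z_α = 1.282.
Power = Φ(δ − 1.282) = Φ(0.753) = 0.7743.
Type II error: β = 1 − power = 1 − 0.7743 = 0.2257.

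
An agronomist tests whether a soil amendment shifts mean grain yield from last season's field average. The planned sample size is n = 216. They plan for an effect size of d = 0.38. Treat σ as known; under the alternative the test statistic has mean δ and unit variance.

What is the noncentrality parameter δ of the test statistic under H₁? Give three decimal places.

δ ≈ 5.585

The noncentrality parameter scales effect size by the design's sample-size factor: δ = d·√n = 0.38 × √216 = 5.5848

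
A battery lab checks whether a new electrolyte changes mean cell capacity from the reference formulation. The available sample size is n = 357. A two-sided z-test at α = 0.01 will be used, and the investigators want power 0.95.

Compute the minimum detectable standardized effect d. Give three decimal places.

d ≈ 0.223

Need Φ(δ − 2.576) = 0.95, so δ = 2.576 + 1.645 = 4.221.
(The second rejection-region term Φ(−δ − z_{α/2}) is negligible and dropped.)
δ = d·√n ⇒ d = δ/√n = 4.221/√357 = 0.2234.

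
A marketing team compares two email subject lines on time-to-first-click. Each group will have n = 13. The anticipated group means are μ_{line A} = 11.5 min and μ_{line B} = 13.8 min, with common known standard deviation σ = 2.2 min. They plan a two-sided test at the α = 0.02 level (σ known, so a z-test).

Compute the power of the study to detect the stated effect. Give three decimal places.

Standardized effect: d = |μ_{line A} − μ_{line B}| / σ = |11.5 − 13.8| / 2.2 = 1.0455
Noncentrality parameter: δ = d·√(n/2) = 1.0455 × √(13/2) = 2.6654
Two-sided α = 0.02 → critical value z_{0.01} = 2.326.
Power = Φ(δ − 2.326) + Φ(−δ − 2.326) = Φ(0.339) + Φ(-4.992) = 0.6327 + 0.0000 = 0.6327.

Power ≈ 0.633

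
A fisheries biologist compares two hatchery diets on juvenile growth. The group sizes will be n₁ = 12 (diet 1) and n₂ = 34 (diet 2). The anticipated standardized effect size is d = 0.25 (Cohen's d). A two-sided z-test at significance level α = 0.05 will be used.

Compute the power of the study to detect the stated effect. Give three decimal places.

Noncentrality parameter: δ = d / √(1/n₁ + 1/n₂) = 0.25 / √(1/12 + 1/34) = 0.7445
Critical value for a two-sided test at α = 0.05: z_{α/2} = 1.960.
Power = Φ(δ − 1.960) + Φ(−δ − 1.960) = Φ(-1.215) + Φ(-2.705) = 0.1121 + 0.0034 = 0.1155.

Power ≈ 0.116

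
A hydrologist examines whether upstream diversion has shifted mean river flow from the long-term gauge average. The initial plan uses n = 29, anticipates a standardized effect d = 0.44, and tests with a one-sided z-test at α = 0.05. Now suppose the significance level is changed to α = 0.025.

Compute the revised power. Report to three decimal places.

δ = d·√n = 0.44 × √29 = 2.3695 (unchanged). New critical value: z_{0.025} = 1.960.
Revised power = P(Z > 1.960 − δ) = Φ(0.410) = 0.6589.

Power ≈ 0.659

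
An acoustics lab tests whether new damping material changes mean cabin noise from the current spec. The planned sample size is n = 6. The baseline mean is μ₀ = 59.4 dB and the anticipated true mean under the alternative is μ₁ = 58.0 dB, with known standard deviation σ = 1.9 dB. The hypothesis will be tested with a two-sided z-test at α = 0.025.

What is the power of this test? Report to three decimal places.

Power ≈ 0.331

Standardized effect: d = |μ₁ − μ₀| / σ = |58.0 − 59.4| / 1.9 = 0.7368
Noncentrality parameter: λ = d·√n = 0.7368 × √6 = 1.8049
Two-sided α = 0.025 → critical value z_{0.0125} = 2.241.
Power = Φ(λ − 2.241) + Φ(−λ − 2.241) = Φ(-0.437) + Φ(-4.046) = 0.3312 + 0.0000 = 0.3313.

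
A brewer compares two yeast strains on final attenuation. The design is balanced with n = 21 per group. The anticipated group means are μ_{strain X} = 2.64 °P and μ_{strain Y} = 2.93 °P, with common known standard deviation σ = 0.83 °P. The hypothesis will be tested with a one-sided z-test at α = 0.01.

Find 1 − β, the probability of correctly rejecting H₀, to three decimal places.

Power ≈ 0.116

Standardized effect: d = |μ_{strain X} − μ_{strain Y}| / σ = |2.64 − 2.93| / 0.83 = 0.3494
Noncentrality parameter: λ = d·√(n/2) = 0.3494 × √(21/2) = 1.1322
One-sided α = 0.01 → critical value z_{0.01} = 2.326.
Power = P(Z > 2.326 − λ) = Φ(-1.194) = 0.1162.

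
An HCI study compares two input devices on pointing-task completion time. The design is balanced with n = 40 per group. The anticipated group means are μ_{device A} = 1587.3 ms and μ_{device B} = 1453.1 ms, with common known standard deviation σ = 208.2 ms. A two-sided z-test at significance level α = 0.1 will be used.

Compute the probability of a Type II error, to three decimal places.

β ≈ 0.108

Standardized effect: d = |μ_{device A} − μ_{device B}| / σ = |1587.3 − 1453.1| / 208.2 = 0.6446
Noncentrality parameter: δ = d·√(n/2) = 0.6446 × √(40/2) = 2.8826
Two-sided α = 0.1 → critical value z_{0.05} = 1.645.
Power = Φ(δ − 1.645) + Φ(−δ − 1.645) = Φ(1.238) + Φ(-4.527) = 0.8921 + 0.0000 = 0.8921.
Type II error: β = 1 − power = 1 − 0.8921 = 0.1079.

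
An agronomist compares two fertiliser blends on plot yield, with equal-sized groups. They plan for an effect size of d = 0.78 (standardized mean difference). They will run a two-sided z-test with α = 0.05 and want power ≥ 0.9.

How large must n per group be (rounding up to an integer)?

n = 35 per group

For power 0.9 need Φ(δ − z_{0.025}) = 0.9, so δ = z_{0.025} + z_{0.10} = 1.960 + 1.282 = 3.242.
(For δ > 0 the lower-tail rejection region contributes negligibly to power, so the one-term inversion is standard.)
δ = d·√(n/2) ⇒ n = 2(δ/d)² = 2 × (3.242 / 0.78)² = 34.54.
Round up to the next whole unit.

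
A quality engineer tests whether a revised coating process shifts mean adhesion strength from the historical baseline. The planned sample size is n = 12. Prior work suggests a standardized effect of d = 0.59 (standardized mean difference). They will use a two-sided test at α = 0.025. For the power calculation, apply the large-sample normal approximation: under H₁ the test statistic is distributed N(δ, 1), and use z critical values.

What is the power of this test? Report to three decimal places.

Power ≈ 0.422

Noncentrality parameter: δ = d·√n = 0.59 × √12 = 2.0438
Critical value for a two-sided test at α = 0.025: z_{α/2} = 2.241.
Power = Φ(δ − 2.241) + Φ(−δ − 2.241) = Φ(-0.198) + Φ(-4.285) = 0.4217 + 0.0000 = 0.4217.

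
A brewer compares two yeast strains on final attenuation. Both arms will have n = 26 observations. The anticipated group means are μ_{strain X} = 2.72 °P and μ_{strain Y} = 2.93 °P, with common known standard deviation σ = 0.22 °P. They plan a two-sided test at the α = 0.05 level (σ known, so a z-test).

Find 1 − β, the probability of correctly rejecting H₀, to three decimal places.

Power ≈ 0.931

Standardized effect: d = |μ_{strain X} − μ_{strain Y}| / σ = |2.72 − 2.93| / 0.22 = 0.9545
Noncentrality parameter: δ = d·√(n/2) = 0.9545 × √(26/2) = 3.4417
Two-sided α = 0.05 → critical value z_{0.025} = 1.960.
Power = Φ(δ − 1.960) + Φ(−δ − 1.960) = Φ(1.482) + Φ(-5.402) = 0.9308 + 0.0000 = 0.9308.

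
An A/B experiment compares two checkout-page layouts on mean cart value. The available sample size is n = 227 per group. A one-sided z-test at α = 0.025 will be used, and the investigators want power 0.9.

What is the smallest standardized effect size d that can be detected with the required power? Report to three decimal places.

d ≈ 0.304

Required noncentrality: δ = z_{0.025} + z_{0.10} = 1.960 + 1.282 = 3.242.
δ = d·√(n/2) ⇒ d = δ/√(n/2) = 3.242/√(227/2) = 0.3043.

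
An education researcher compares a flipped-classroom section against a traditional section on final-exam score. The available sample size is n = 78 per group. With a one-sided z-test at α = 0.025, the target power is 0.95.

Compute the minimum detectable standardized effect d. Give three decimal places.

Need Φ(δ − 1.960) = 0.95, so δ = 1.960 + 1.645 = 3.605.
δ = d·√(n/2) ⇒ d = δ/√(n/2) = 3.605/√(78/2) = 0.5772.

d ≈ 0.577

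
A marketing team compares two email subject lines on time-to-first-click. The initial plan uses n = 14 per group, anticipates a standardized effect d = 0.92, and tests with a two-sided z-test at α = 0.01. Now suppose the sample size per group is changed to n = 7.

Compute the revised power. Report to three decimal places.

With n = 7 per group: δ = d·√(n/2) = 0.92 × √(7/2) = 1.7212. Critical value z_{0.005} = 2.576.
Revised power = Φ(δ − 2.576) + Φ(−δ − 2.576) = Φ(-0.855) + Φ(-4.297) = 0.1964 + 0.0000 = 0.1964.

Power ≈ 0.196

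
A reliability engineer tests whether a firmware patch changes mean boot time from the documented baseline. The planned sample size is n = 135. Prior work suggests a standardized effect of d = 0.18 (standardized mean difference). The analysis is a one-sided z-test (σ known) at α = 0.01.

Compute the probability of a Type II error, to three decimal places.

β ≈ 0.593

Noncentrality parameter: δ = d·√n = 0.18 × √135 = 2.0914
One-sided α = 0.01 → critical value z_{0.01} = 2.326.
Power = P(Z > 2.326 − δ) = Φ(-0.235) = 0.4071.
Type II error: β = 1 − power = 1 − 0.4071 = 0.5929.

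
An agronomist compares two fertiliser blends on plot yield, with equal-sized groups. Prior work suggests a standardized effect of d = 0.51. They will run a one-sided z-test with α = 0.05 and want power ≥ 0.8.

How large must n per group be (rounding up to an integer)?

For power 0.8 need Φ(δ − z_{0.05}) = 0.8, so δ = z_{0.05} + z_{0.20} = 1.645 + 0.842 = 2.486.
δ = d·√(n/2) ⇒ n = 2(δ/d)² = 2 × (2.486 / 0.51)² = 47.54.
Round up to the next whole unit.

n = 48 per group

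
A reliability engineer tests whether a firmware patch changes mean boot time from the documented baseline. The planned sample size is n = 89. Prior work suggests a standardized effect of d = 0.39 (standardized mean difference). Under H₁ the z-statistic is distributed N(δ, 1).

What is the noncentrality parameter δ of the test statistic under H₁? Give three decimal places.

The noncentrality parameter scales effect size by the design's sample-size factor: δ = d·√n = 0.39 × √89 = 3.6793

δ ≈ 3.679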